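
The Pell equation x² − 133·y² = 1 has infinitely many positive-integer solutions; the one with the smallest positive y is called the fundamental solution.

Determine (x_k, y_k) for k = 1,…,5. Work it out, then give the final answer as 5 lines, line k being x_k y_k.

2588599 224460
13401689565601 1162073863080
69383200415647777399 6016286479789825380
359210566425477440164982401 31147506330593762303822160
1859704226076779569066850908714999 161256807479731348725343689282300

√133 = [11; 1,1,7,5,1,…,1,1,22, …], period ℓ=16 (even) → k=15
step 0: (11, 1)  from 11·(1,0) + (0,1)
…
step 2: (23, 2)  from 1·(12,1) + (11,1)
…
step 8: (7969, 691)  from 2·(3010,261) + (1949,169)
…
step 13: (1210008, 104921)  from 7·(168583,14618) + (29927,2595)
step 14: (1378591, 119539)  from 1·(1210008,104921) + (168583,14618)
step 15: (2588599, 224460)  from 1·(1378591,119539) + (1210008,104921)
→ (2588599, 224460).  Check: 2588599²=6700844782801, 133·224460²=6700844782800, difference 1.
(2588599+224460√133)^2 = 13401689565601 + 1162073863080√133
(2588599+224460√133)^3 = 69383200415647777399 + 6016286479789825380√133
(2588599+224460√133)^4 = 359210566425477440164982401 + 31147506330593762303822160√133
(2588599+224460√133)^5 = 1859704226076779569066850908714999 + 161256807479731348725343689282300√133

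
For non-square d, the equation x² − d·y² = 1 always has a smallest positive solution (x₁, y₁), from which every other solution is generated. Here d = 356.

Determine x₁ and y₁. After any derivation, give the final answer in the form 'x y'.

500001 26500

√356 = [18; 1,6,1,1,2,…,6,1,36, …], period ℓ=14 (even) → k=13
a_0=18:  p_0=18·1+0=18,  q_0=18·0+1=1
a_1=1:  p_1=1·18+1=19,  q_1=1·1+0=1
a_2=6:  p_2=6·19+18=132,  q_2=6·1+1=7
…
a_4=1:  p_4=1·151+132=283,  q_4=1·8+7=15
a_5=2:  p_5=2·283+151=717,  q_5=2·15+8=38
a_6=1:  p_6=1·717+283=1000,  q_6=1·38+15=53
…
a_9=2:  p_9=2·9717+8717=28151,  q_9=2·515+462=1492
a_10=1:  p_10=1·28151+9717=37868,  q_10=1·1492+515=2007
…
a_12=6:  p_12=6·66019+37868=433982,  q_12=6·3499+2007=23001
a_13=1:  p_13=1·433982+66019=500001,  q_13=1·23001+3499=26500
fundamental: x₁=500001, y₁=26500  (since 250001000001 − 356·702250000 = 1)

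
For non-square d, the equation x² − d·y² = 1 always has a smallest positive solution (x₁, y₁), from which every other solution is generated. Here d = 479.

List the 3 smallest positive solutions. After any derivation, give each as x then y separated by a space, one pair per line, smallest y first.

2989440 136591
17873503027199 816661198080
106863529779256567680 4882719303976413809

√479 = [21; 1,7,1,3,2,21,2,3,1,7,1,42, …], period ℓ=12 (even) → k=11
step 0: (21, 1)  from 21·(1,0) + (0,1)
…
step 3: (197, 9)  from 1·(175,8) + (22,1)
…
step 9: (340591, 15562)  from 1·(264712,12095) + (75879,3467)
step 10: (2648849, 121029)  from 7·(340591,15562) + (264712,12095)
step 11: (2989440, 136591)  from 1·(2648849,121029) + (340591,15562)
fundamental: x₁=2989440, y₁=136591  (since 8936751513600 − 479·18657101281 = 1)
k=2:  x_2 = 2989440·2989440+479·136591·136591 = 17873503027199,  y_2 = 2989440·136591+136591·2989440 = 816661198080
k=3:  x_3 = 2989440·17873503027199+479·136591·816661198080 = 106863529779256567680,  y_3 = 2989440·816661198080+136591·17873503027199 = 4882719303976413809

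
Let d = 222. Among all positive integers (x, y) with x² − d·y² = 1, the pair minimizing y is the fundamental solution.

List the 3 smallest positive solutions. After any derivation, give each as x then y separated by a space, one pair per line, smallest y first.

149 10
44401 2980
13231349 888030

d=222: √d = [14; 1,8,1,28] (ℓ=4, even), read p_3/q_3
step 0: (14, 1)  from 14·(1,0) + (0,1)
…
step 2: (134, 9)  from 8·(15,1) + (14,1)
step 3: (149, 10)  from 1·(134,9) + (15,1)
fundamental: x₁=149, y₁=10  (since 22201 − 222·100 = 1)
n=2: (149,10)∘(149,10) = (149·149+222·10·10, 149·10+10·149) = (44401,2980)
n=3: (44401,2980)∘(149,10) = (149·44401+222·10·2980, 149·2980+10·44401) = (13231349,888030)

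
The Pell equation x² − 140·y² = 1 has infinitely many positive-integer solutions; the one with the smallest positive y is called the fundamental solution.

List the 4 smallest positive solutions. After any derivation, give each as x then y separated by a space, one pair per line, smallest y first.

71 6
10081 852
1431431 120978
203253121 17178024

[11; 1,4,1,22] for √140; ℓ=4 ⇒ convergent index 3
k=0  a_k=11  p_k/q_k = 11/1
…
k=2  a_k=4  p_k/q_k = 59/5
k=3  a_k=1  p_k/q_k = 71/6
(x₁, y₁) = (71, 6);  71² − 140·6² = 1 ✓
k=2:  x_2 = 71·71+140·6·6 = 10081,  y_2 = 71·6+6·71 = 852
k=3:  x_3 = 71·10081+140·6·852 = 1431431,  y_3 = 71·852+6·10081 = 120978
k=4:  x_4 = 71·1431431+140·6·120978 = 203253121,  y_4 = 71·120978+6·1431431 = 17178024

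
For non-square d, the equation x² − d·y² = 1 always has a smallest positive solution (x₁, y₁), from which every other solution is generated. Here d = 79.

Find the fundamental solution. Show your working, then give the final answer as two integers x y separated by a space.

[8; 1,7,1,16] for √79; ℓ=4 ⇒ convergent index 3
i=0: a=8 ⇒ p=8, q=1
i=1: a=1 ⇒ p=9, q=1
i=2: a=7 ⇒ p=71, q=8
i=3: a=1 ⇒ p=80, q=9
→ (80, 9).  Check: 80²=6400, 79·9²=6399, difference 1.

80 9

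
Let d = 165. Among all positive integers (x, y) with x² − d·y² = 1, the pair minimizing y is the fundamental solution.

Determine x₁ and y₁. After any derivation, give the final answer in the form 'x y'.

1079 84

d=165: √d = [12; 1,5,2,5,1,24] (ℓ=6, even), read p_5/q_5
step 0: (12, 1)  from 12·(1,0) + (0,1)
step 1: (13, 1)  from 1·(12,1) + (1,0)
step 2: (77, 6)  from 5·(13,1) + (12,1)
step 3: (167, 13)  from 2·(77,6) + (13,1)
step 4: (912, 71)  from 5·(167,13) + (77,6)
step 5: (1079, 84)  from 1·(912,71) + (167,13)
→ (1079, 84).  Check: 1079²=1164241, 165·84²=1164240, difference 1.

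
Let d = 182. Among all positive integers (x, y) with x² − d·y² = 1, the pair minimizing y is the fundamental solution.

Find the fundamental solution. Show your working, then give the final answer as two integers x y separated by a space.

√182 = [13; 2,26, …], period ℓ=2 (even) → k=1
i=0: a=13 ⇒ p=13, q=1
i=1: a=2 ⇒ p=27, q=2
fundamental: x₁=27, y₁=2  (since 729 − 182·4 = 1)

27 2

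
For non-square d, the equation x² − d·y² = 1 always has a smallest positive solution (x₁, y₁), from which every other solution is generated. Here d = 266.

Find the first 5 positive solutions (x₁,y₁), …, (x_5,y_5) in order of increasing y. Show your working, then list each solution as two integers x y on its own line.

√266 = [16; 3,4,3,32, …], period ℓ=4 (even) → k=3
step 0: (16, 1)  from 16·(1,0) + (0,1)
step 1: (49, 3)  from 3·(16,1) + (1,0)
step 2: (212, 13)  from 4·(49,3) + (16,1)
step 3: (685, 42)  from 3·(212,13) + (49,3)
fundamental: x₁=685, y₁=42  (since 469225 − 266·1764 = 1)
n=2: (685,42)∘(685,42) = (685·685+266·42·42, 685·42+42·685) = (938449,57540)
n=3: (938449,57540)∘(685,42) = (685·938449+266·42·57540, 685·57540+42·938449) = (1285674445,78829758)
n=4: (1285674445,78829758)∘(685,42) = (685·1285674445+266·42·78829758, 685·78829758+42·1285674445) = (1761373051201,107996710920)
n=5: (1761373051201,107996710920)∘(685,42) = (685·1761373051201+266·42·107996710920, 685·107996710920+42·1761373051201) = (2413079794470925,147955415130642)

685 42
938449 57540
1285674445 78829758
1761373051201 107996710920
2413079794470925 147955415130642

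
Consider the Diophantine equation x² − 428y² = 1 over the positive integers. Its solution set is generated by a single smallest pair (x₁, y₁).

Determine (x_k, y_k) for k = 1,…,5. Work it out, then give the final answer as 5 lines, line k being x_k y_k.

[20; 1,2,4,1,5,10,5,1,4,2,1,40] for √428; ℓ=12 ⇒ convergent index 11
i=0: a=20 ⇒ p=20, q=1
i=1: a=1 ⇒ p=21, q=1
i=2: a=2 ⇒ p=62, q=3
…
i=4: a=1 ⇒ p=331, q=16
…
i=8: a=1 ⇒ p=119350, q=5769
…
i=10: a=2 ⇒ p=1273708, q=61567
i=11: a=1 ⇒ p=1850887, q=89466
→ (1850887, 89466).  Check: 1850887²=3425782686769, 428·89466²=3425782686768, difference 1.
(x_2, y_2) = (1850887·1850887 + 428·89466·89466, 1850887·89466 + 89466·1850887) = (6851565373537, 331182912684)
(x_3, y_3) = (1850887·6851565373537 + 428·89466·331182912684, 1850887·331182912684 + 89466·6851565373537) = (25362946559057703751, 1225964295417811950)
(x_4, y_4) = (1850887·25362946559057703751 + 428·89466·1225964295417811950, 1850887·1225964295417811950 + 89466·25362946559057703751) = (93887896135702420679780737, 4538242753705644230486616)
(x_5, y_5) = (1850887·93887896135702420679780737 + 428·89466·4538242753705644230486616, 1850887·4538242753705644230486616 + 89466·93887896135702420679780737) = (347551772829818329662915600223687, 16799549031354731501369944644834)

1850887 89466
6851565373537 331182912684
25362946559057703751 1225964295417811950
93887896135702420679780737 4538242753705644230486616
347551772829818329662915600223687 16799549031354731501369944644834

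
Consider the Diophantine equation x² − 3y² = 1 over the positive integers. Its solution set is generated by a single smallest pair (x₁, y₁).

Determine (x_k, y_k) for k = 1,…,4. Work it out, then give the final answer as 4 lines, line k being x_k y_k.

2 1
7 4
26 15
97 56

√3 = [1; 1,2, …], period ℓ=2 (even) → k=1
i=0: a=1 ⇒ p=1, q=1
i=1: a=1 ⇒ p=2, q=1
fundamental: x₁=2, y₁=1  (since 4 − 3·1 = 1)
(2+1√3)^2 = 7 + 4√3
(2+1√3)^3 = 26 + 15√3
(2+1√3)^4 = 97 + 56√3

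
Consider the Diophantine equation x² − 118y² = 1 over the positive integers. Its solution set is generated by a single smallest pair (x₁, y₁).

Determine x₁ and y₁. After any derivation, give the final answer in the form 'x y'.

√118 → a₀=10, period (1,6,3,2,10,2,3,6,1,20); ℓ=10 even so k=9
step 0: (10, 1)  from 10·(1,0) + (0,1)
…
step 2: (76, 7)  from 6·(11,1) + (10,1)
…
step 5: (5779, 532)  from 10·(554,51) + (239,22)
step 6: (12112, 1115)  from 2·(5779,532) + (554,51)
step 7: (42115, 3877)  from 3·(12112,1115) + (5779,532)
step 8: (264802, 24377)  from 6·(42115,3877) + (12112,1115)
step 9: (306917, 28254)  from 1·(264802,24377) + (42115,3877)
→ (306917, 28254).  Check: 306917²=94198044889, 118·28254²=94198044888, difference 1.

306917 28254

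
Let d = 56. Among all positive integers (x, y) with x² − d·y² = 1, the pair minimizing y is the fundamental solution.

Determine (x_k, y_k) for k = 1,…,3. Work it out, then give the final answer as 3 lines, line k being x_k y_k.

d=56: √d = [7; 2,14] (ℓ=2, even), read p_1/q_1
step 0: (7, 1)  from 7·(1,0) + (0,1)
step 1: (15, 2)  from 2·(7,1) + (1,0)
fundamental: x₁=15, y₁=2  (since 225 − 56·4 = 1)
(15+2√56)^2 = 449 + 60√56
(15+2√56)^3 = 13455 + 1798√56

15 2
449 60
13455 1798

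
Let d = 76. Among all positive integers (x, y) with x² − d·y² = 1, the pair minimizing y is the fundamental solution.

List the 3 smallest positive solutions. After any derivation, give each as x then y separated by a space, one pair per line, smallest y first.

57799 6630
6681448801 766414740
772362118440199 88596011107890

d=76: √d = [8; 1,2,1,1,5,4,5,1,1,2,1,16] (ℓ=12, even), read p_11/q_11
i=0: a=8 ⇒ p=8, q=1
i=1: a=1 ⇒ p=9, q=1
i=2: a=2 ⇒ p=26, q=3
…
i=4: a=1 ⇒ p=61, q=7
…
i=6: a=4 ⇒ p=1421, q=163
…
i=8: a=1 ⇒ p=8866, q=1017
…
i=10: a=2 ⇒ p=41488, q=4759
i=11: a=1 ⇒ p=57799, q=6630
fundamental: x₁=57799, y₁=6630  (since 3340724401 − 76·43956900 = 1)
(57799+6630√76)^2 = 6681448801 + 766414740√76
(57799+6630√76)^3 = 772362118440199 + 88596011107890√76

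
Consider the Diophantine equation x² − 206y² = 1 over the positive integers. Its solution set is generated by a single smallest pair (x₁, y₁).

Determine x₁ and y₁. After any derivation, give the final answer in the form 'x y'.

√206 → a₀=14, period (2,1,5,14,5,1,2,28); ℓ=8 even so k=7
i=0: a=14 ⇒ p=14, q=1
i=1: a=2 ⇒ p=29, q=2
…
i=3: a=5 ⇒ p=244, q=17
i=4: a=14 ⇒ p=3459, q=241
i=5: a=5 ⇒ p=17539, q=1222
i=6: a=1 ⇒ p=20998, q=1463
i=7: a=2 ⇒ p=59535, q=4148
(x₁, y₁) = (59535, 4148);  59535² − 206·4148² = 1 ✓

59535 4148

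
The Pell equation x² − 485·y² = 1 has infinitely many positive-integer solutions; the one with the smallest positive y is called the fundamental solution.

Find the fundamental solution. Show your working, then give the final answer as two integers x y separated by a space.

969 44

√485 → a₀=22, period (44); ℓ=1 odd so k=1
step 0: (22, 1)  from 22·(1,0) + (0,1)
step 1: (969, 44)  from 44·(22,1) + (1,0)
→ (969, 44).  Check: 969²=938961, 485·44²=938960, difference 1.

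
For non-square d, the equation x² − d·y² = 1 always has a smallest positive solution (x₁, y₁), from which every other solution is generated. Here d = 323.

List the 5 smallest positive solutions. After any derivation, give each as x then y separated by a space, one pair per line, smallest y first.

d=323: √d = [17; 1,34] (ℓ=2, even), read p_1/q_1
a_0=17:  p_0=17·1+0=17,  q_0=17·0+1=1
a_1=1:  p_1=1·17+1=18,  q_1=1·1+0=1
→ (18, 1).  Check: 18²=324, 323·1²=323, difference 1.
(x_2, y_2) = (18·18 + 323·1·1, 18·1 + 1·18) = (647, 36)
(x_3, y_3) = (18·647 + 323·1·36, 18·36 + 1·647) = (23274, 1295)
(x_4, y_4) = (18·23274 + 323·1·1295, 18·1295 + 1·23274) = (837217, 46584)
(x_5, y_5) = (18·837217 + 323·1·46584, 18·46584 + 1·837217) = (30116538, 1675729)

18 1
647 36
23274 1295
837217 46584
30116538 1675729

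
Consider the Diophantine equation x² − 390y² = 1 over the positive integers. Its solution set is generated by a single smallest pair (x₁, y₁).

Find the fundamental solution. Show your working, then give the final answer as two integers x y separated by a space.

79 4

[19; 1,2,1,38] for √390; ℓ=4 ⇒ convergent index 3
step 0: (19, 1)  from 19·(1,0) + (0,1)
step 1: (20, 1)  from 1·(19,1) + (1,0)
step 2: (59, 3)  from 2·(20,1) + (19,1)
step 3: (79, 4)  from 1·(59,3) + (20,1)
fundamental: x₁=79, y₁=4  (since 6241 − 390·16 = 1)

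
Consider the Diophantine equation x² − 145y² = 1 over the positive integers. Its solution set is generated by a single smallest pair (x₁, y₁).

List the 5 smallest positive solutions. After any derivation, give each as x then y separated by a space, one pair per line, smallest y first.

d=145: √d = [12; 24] (ℓ=1, odd), read p_1/q_1
step 0: (12, 1)  from 12·(1,0) + (0,1)
step 1: (289, 24)  from 24·(12,1) + (1,0)
(x₁, y₁) = (289, 24);  289² − 145·24² = 1 ✓
k=2:  x_2 = 289·289+145·24·24 = 167041,  y_2 = 289·24+24·289 = 13872
k=3:  x_3 = 289·167041+145·24·13872 = 96549409,  y_3 = 289·13872+24·167041 = 8017992
k=4:  x_4 = 289·96549409+145·24·8017992 = 55805391361,  y_4 = 289·8017992+24·96549409 = 4634385504
k=5:  x_5 = 289·55805391361+145·24·4634385504 = 32255419657249,  y_5 = 289·4634385504+24·55805391361 = 2678666803320

289 24
167041 13872
96549409 8017992
55805391361 4634385504
32255419657249 2678666803320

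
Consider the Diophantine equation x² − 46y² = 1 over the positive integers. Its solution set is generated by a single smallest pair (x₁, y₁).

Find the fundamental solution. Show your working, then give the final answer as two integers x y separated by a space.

24335 3588

√46 = [6; 1,3,1,1,2,6,2,1,1,3,1,12, …], period ℓ=12 (even) → k=11
a_0=6:  p_0=6·1+0=6,  q_0=6·0+1=1
a_1=1:  p_1=1·6+1=7,  q_1=1·1+0=1
a_2=3:  p_2=3·7+6=27,  q_2=3·1+1=4
…
a_4=1:  p_4=1·34+27=61,  q_4=1·5+4=9
a_5=2:  p_5=2·61+34=156,  q_5=2·9+5=23
a_6=6:  p_6=6·156+61=997,  q_6=6·23+9=147
a_7=2:  p_7=2·997+156=2150,  q_7=2·147+23=317
a_8=1:  p_8=1·2150+997=3147,  q_8=1·317+147=464
a_9=1:  p_9=1·3147+2150=5297,  q_9=1·464+317=781
a_10=3:  p_10=3·5297+3147=19038,  q_10=3·781+464=2807
a_11=1:  p_11=1·19038+5297=24335,  q_11=1·2807+781=3588
→ (24335, 3588).  Check: 24335²=592192225, 46·3588²=592192224, difference 1.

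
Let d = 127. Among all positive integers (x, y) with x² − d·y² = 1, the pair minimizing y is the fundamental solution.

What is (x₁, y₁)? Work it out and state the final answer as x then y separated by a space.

4730624 419775

√127 = [11; 3,1,2,2,7,11,7,2,2,1,3,22, …], period ℓ=12 (even) → k=11
step 0: (11, 1)  from 11·(1,0) + (0,1)
step 1: (34, 3)  from 3·(11,1) + (1,0)
…
step 4: (293, 26)  from 2·(124,11) + (45,4)
…
step 6: (24218, 2149)  from 11·(2175,193) + (293,26)
step 7: (171701, 15236)  from 7·(24218,2149) + (2175,193)
step 8: (367620, 32621)  from 2·(171701,15236) + (24218,2149)
step 9: (906941, 80478)  from 2·(367620,32621) + (171701,15236)
step 10: (1274561, 113099)  from 1·(906941,80478) + (367620,32621)
step 11: (4730624, 419775)  from 3·(1274561,113099) + (906941,80478)
fundamental: x₁=4730624, y₁=419775  (since 22378803429376 − 127·176211050625 = 1)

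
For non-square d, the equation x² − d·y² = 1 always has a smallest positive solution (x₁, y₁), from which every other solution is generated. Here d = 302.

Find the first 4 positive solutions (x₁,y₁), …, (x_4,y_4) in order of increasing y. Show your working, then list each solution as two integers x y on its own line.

4276623 246092
36579008568257 2104885414632
312869258720405635599 18003602753159249380
2676047735673238042056036097 153989243234046232237072848

[17; 2,1,1,1,4,…,1,2,34] for √302; ℓ=16 ⇒ convergent index 15
step 0: (17, 1)  from 17·(1,0) + (0,1)
…
step 2: (52, 3)  from 1·(35,2) + (17,1)
step 3: (87, 5)  from 1·(52,3) + (35,2)
step 4: (139, 8)  from 1·(87,5) + (52,3)
…
step 6: (1425, 82)  from 2·(643,37) + (139,8)
…
step 9: (36581, 2105)  from 1·(34513,1986) + (2068,119)
…
step 13: (1042237, 59974)  from 1·(574956,33085) + (467281,26889)
step 14: (1617193, 93059)  from 1·(1042237,59974) + (574956,33085)
step 15: (4276623, 246092)  from 2·(1617193,93059) + (1042237,59974)
fundamental: x₁=4276623, y₁=246092  (since 18289504284129 − 302·60561272464 = 1)
n=2: (4276623,246092)∘(4276623,246092) = (4276623·4276623+302·246092·246092, 4276623·246092+246092·4276623) = (36579008568257,2104885414632)
n=3: (36579008568257,2104885414632)∘(4276623,246092) = (4276623·36579008568257+302·246092·2104885414632, 4276623·2104885414632+246092·36579008568257) = (312869258720405635599,18003602753159249380)
n=4: (312869258720405635599,18003602753159249380)∘(4276623,246092) = (4276623·312869258720405635599+302·246092·18003602753159249380, 4276623·18003602753159249380+246092·312869258720405635599) = (2676047735673238042056036097,153989243234046232237072848)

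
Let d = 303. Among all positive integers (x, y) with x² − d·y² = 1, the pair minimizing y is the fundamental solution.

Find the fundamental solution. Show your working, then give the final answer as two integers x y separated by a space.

√303 = [17; 2,2,5,2,2,34, …], period ℓ=6 (even) → k=5
step 0: (17, 1)  from 17·(1,0) + (0,1)
step 1: (35, 2)  from 2·(17,1) + (1,0)
step 2: (87, 5)  from 2·(35,2) + (17,1)
step 3: (470, 27)  from 5·(87,5) + (35,2)
step 4: (1027, 59)  from 2·(470,27) + (87,5)
step 5: (2524, 145)  from 2·(1027,59) + (470,27)
(x₁, y₁) = (2524, 145);  2524² − 303·145² = 1 ✓

2524 145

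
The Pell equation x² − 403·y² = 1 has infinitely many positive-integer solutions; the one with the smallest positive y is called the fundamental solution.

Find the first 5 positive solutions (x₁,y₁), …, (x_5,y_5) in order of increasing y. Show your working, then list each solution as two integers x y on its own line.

[20; 13,2,1,3,1,3,1,2,13,40] for √403; ℓ=10 ⇒ convergent index 9
a_0=20:  p_0=20·1+0=20,  q_0=20·0+1=1
…
a_3=1:  p_3=1·542+261=803,  q_3=1·27+13=40
a_4=3:  p_4=3·803+542=2951,  q_4=3·40+27=147
a_5=1:  p_5=1·2951+803=3754,  q_5=1·147+40=187
a_6=3:  p_6=3·3754+2951=14213,  q_6=3·187+147=708
a_7=1:  p_7=1·14213+3754=17967,  q_7=1·708+187=895
a_8=2:  p_8=2·17967+14213=50147,  q_8=2·895+708=2498
a_9=13:  p_9=13·50147+17967=669878,  q_9=13·2498+895=33369
(x₁, y₁) = (669878, 33369);  669878² − 403·33369² = 1 ✓
n=2: (669878,33369)∘(669878,33369) = (669878·669878+403·33369·33369, 669878·33369+33369·669878) = (897473069767,44706317964)
n=3: (897473069767,44706317964)∘(669878,33369) = (669878·897473069767+403·33369·44706317964, 669878·44706317964+33369·897473069767) = (1202394930058086974,59895557730143415)
n=4: (1202394930058086974,59895557730143415)∘(669878,33369) = (669878·1202394930058086974+403·33369·59895557730143415, 669878·59895557730143415+33369·1202394930058086974) = (1610915821914004898868577,80245432842261314788776)
n=5: (1610915821914004898868577,80245432842261314788776)∘(669878,33369) = (669878·1610915821914004898868577+403·33369·80245432842261314788776, 669878·80245432842261314788776+33369·1610915821914004898868577) = (2158234137903017152358511160238,107509300122956754498421235241)

669878 33369
897473069767 44706317964
1202394930058086974 59895557730143415
1610915821914004898868577 80245432842261314788776
2158234137903017152358511160238 107509300122956754498421235241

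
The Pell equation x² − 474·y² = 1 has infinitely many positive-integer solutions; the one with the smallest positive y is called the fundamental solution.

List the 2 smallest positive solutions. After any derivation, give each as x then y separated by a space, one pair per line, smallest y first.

193549 8890
74922430801 3441301220

√474 → a₀=21, period (1,3,2,1,1,…,3,1,42); ℓ=14 even so k=13
i=0: a=21 ⇒ p=21, q=1
i=1: a=1 ⇒ p=22, q=1
…
i=4: a=1 ⇒ p=283, q=13
i=5: a=1 ⇒ p=479, q=22
…
i=7: a=6 ⇒ p=5051, q=232
i=8: a=1 ⇒ p=5813, q=267
…
i=10: a=1 ⇒ p=16677, q=766
i=11: a=2 ⇒ p=44218, q=2031
i=12: a=3 ⇒ p=149331, q=6859
i=13: a=1 ⇒ p=193549, q=8890
fundamental: x₁=193549, y₁=8890  (since 37461215401 − 474·79032100 = 1)
n=2: (193549,8890)∘(193549,8890) = (193549·193549+474·8890·8890, 193549·8890+8890·193549) = (74922430801,3441301220)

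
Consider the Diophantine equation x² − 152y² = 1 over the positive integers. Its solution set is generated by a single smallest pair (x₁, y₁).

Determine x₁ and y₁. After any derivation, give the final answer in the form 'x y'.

d=152: √d = [12; 3,24] (ℓ=2, even), read p_1/q_1
i=0: a=12 ⇒ p=12, q=1
i=1: a=3 ⇒ p=37, q=3
fundamental: x₁=37, y₁=3  (since 1369 − 152·9 = 1)

37 3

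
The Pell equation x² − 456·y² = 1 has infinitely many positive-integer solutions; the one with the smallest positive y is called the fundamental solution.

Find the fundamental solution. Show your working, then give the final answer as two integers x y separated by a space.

d=456: √d = [21; 2,1,4,1,2,42] (ℓ=6, even), read p_5/q_5
i=0: a=21 ⇒ p=21, q=1
i=1: a=2 ⇒ p=43, q=2
i=2: a=1 ⇒ p=64, q=3
i=3: a=4 ⇒ p=299, q=14
i=4: a=1 ⇒ p=363, q=17
i=5: a=2 ⇒ p=1025, q=48
(x₁, y₁) = (1025, 48);  1025² − 456·48² = 1 ✓

1025 48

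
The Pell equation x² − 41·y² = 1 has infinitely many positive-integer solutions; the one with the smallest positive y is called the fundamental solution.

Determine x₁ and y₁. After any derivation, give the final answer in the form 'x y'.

√41 = [6; 2,2,12, …], period ℓ=3 (odd) → k=5
a_0=6:  p_0=6·1+0=6,  q_0=6·0+1=1
a_1=2:  p_1=2·6+1=13,  q_1=2·1+0=2
a_2=2:  p_2=2·13+6=32,  q_2=2·2+1=5
a_3=12:  p_3=12·32+13=397,  q_3=12·5+2=62
a_4=2:  p_4=2·397+32=826,  q_4=2·62+5=129
a_5=2:  p_5=2·826+397=2049,  q_5=2·129+62=320
→ (2049, 320).  Check: 2049²=4198401, 41·320²=4198400, difference 1.

2049 320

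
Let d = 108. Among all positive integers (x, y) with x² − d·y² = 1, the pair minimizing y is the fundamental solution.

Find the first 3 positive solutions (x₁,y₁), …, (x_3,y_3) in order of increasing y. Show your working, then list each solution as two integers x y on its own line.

[10; 2,1,1,4,1,1,2,20] for √108; ℓ=8 ⇒ convergent index 7
k=0  a_k=10  p_k/q_k = 10/1
k=1  a_k=2  p_k/q_k = 21/2
k=2  a_k=1  p_k/q_k = 31/3
k=3  a_k=1  p_k/q_k = 52/5
…
k=5  a_k=1  p_k/q_k = 291/28
k=6  a_k=1  p_k/q_k = 530/51
k=7  a_k=2  p_k/q_k = 1351/130
→ (1351, 130).  Check: 1351²=1825201, 108·130²=1825200, difference 1.
n=2: (1351,130)∘(1351,130) = (1351·1351+108·130·130, 1351·130+130·1351) = (3650401,351260)
n=3: (3650401,351260)∘(1351,130) = (1351·3650401+108·130·351260, 1351·351260+130·3650401) = (9863382151,949104390)

1351 130
3650401 351260
9863382151 949104390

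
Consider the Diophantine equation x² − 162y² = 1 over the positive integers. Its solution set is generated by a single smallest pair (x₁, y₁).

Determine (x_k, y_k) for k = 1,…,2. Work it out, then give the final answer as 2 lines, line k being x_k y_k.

19601 1540
768398401 60371080

√162 → a₀=12, period (1,2,1,2,12,2,1,2,1,24); ℓ=10 even so k=9
k=0  a_k=12  p_k/q_k = 12/1
…
k=3  a_k=1  p_k/q_k = 51/4
…
k=5  a_k=12  p_k/q_k = 1731/136
…
k=8  a_k=2  p_k/q_k = 14268/1121
k=9  a_k=1  p_k/q_k = 19601/1540
→ (19601, 1540).  Check: 19601²=384199201, 162·1540²=384199200, difference 1.
k=2:  x_2 = 19601·19601+162·1540·1540 = 768398401,  y_2 = 19601·1540+1540·19601 = 60371080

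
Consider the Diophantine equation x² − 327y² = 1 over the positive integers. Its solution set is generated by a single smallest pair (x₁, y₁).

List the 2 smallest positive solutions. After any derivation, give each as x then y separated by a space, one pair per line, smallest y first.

217 12
94177 5208

[18; 12,36] for √327; ℓ=2 ⇒ convergent index 1
i=0: a=18 ⇒ p=18, q=1
i=1: a=12 ⇒ p=217, q=12
fundamental: x₁=217, y₁=12  (since 47089 − 327·144 = 1)
k=2:  x_2 = 217·217+327·12·12 = 94177,  y_2 = 217·12+12·217 = 5208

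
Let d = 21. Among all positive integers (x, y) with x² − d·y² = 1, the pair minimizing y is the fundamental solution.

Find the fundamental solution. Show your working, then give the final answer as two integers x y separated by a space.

√21 → a₀=4, period (1,1,2,1,1,8); ℓ=6 even so k=5
a_0=4:  p_0=4·1+0=4,  q_0=4·0+1=1
a_1=1:  p_1=1·4+1=5,  q_1=1·1+0=1
…
a_3=2:  p_3=2·9+5=23,  q_3=2·2+1=5
a_4=1:  p_4=1·23+9=32,  q_4=1·5+2=7
a_5=1:  p_5=1·32+23=55,  q_5=1·7+5=12
fundamental: x₁=55, y₁=12  (since 3025 − 21·144 = 1)

55 12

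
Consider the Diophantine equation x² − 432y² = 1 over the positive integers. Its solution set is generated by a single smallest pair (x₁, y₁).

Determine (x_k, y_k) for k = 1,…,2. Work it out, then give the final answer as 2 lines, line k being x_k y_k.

√432 = [20; 1,3,1,1,1,3,1,40, …], period ℓ=8 (even) → k=7
a_0=20:  p_0=20·1+0=20,  q_0=20·0+1=1
a_1=1:  p_1=1·20+1=21,  q_1=1·1+0=1
a_2=3:  p_2=3·21+20=83,  q_2=3·1+1=4
a_3=1:  p_3=1·83+21=104,  q_3=1·4+1=5
a_4=1:  p_4=1·104+83=187,  q_4=1·5+4=9
a_5=1:  p_5=1·187+104=291,  q_5=1·9+5=14
a_6=3:  p_6=3·291+187=1060,  q_6=3·14+9=51
a_7=1:  p_7=1·1060+291=1351,  q_7=1·51+14=65
→ (1351, 65).  Check: 1351²=1825201, 432·65²=1825200, difference 1.
(x_2, y_2) = (1351·1351 + 432·65·65, 1351·65 + 65·1351) = (3650401, 175630)

1351 65
3650401 175630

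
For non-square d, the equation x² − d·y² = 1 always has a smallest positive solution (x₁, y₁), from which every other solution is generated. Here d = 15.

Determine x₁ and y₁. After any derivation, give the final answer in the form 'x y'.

4 1

d=15: √d = [3; 1,6] (ℓ=2, even), read p_1/q_1
k=0  a_k=3  p_k/q_k = 3/1
k=1  a_k=1  p_k/q_k = 4/1
(x₁, y₁) = (4, 1);  4² − 15·1² = 1 ✓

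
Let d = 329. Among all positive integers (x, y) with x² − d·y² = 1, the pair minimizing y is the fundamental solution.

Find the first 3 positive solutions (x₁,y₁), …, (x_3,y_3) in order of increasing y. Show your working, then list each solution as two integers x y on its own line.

√329 → a₀=18, period (7,4,2,1,1,4,1,1,2,4,7,36); ℓ=12 even so k=11
k=0  a_k=18  p_k/q_k = 18/1
k=1  a_k=7  p_k/q_k = 127/7
k=2  a_k=4  p_k/q_k = 526/29
k=3  a_k=2  p_k/q_k = 1179/65
k=4  a_k=1  p_k/q_k = 1705/94
…
k=10  a_k=4  p_k/q_k = 328794/18127
k=11  a_k=7  p_k/q_k = 2376415/131016
fundamental: x₁=2376415, y₁=131016  (since 5647348252225 − 329·17165192256 = 1)
n=2: (2376415,131016)∘(2376415,131016) = (2376415·2376415+329·131016·131016, 2376415·131016+131016·2376415) = (11294696504449,622696775280)
n=3: (11294696504449,622696775280)∘(2376415,131016) = (2376415·11294696504449+329·131016·622696775280, 2376415·622696775280+131016·11294696504449) = (53681772387237964255,2959571914453911384)

2376415 131016
11294696504449 622696775280
53681772387237964255 2959571914453911384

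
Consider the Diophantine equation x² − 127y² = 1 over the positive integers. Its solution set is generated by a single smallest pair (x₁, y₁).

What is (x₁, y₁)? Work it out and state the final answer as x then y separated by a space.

4730624 419775

[11; 3,1,2,2,7,11,7,2,2,1,3,22] for √127; ℓ=12 ⇒ convergent index 11
i=0: a=11 ⇒ p=11, q=1
…
i=5: a=7 ⇒ p=2175, q=193
…
i=8: a=2 ⇒ p=367620, q=32621
i=9: a=2 ⇒ p=906941, q=80478
i=10: a=1 ⇒ p=1274561, q=113099
i=11: a=3 ⇒ p=4730624, q=419775
(x₁, y₁) = (4730624, 419775);  4730624² − 127·419775² = 1 ✓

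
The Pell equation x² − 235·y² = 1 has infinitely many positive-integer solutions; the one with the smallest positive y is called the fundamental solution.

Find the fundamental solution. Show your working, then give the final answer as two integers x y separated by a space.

[15; 3,30] for √235; ℓ=2 ⇒ convergent index 1
i=0: a=15 ⇒ p=15, q=1
i=1: a=3 ⇒ p=46, q=3
(x₁, y₁) = (46, 3);  46² − 235·3² = 1 ✓

46 3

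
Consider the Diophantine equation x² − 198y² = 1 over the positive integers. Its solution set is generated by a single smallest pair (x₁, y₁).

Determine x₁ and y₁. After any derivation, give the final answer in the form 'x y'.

d=198: √d = [14; 14,28] (ℓ=2, even), read p_1/q_1
a_0=14:  p_0=14·1+0=14,  q_0=14·0+1=1
a_1=14:  p_1=14·14+1=197,  q_1=14·1+0=14
→ (197, 14).  Check: 197²=38809, 198·14²=38808, difference 1.

197 14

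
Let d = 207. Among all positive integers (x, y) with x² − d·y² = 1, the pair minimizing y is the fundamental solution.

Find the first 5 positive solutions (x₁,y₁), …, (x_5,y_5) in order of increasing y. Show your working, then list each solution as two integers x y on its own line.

[14; 2,1,1,2,1,1,2,28] for √207; ℓ=8 ⇒ convergent index 7
step 0: (14, 1)  from 14·(1,0) + (0,1)
…
step 3: (72, 5)  from 1·(43,3) + (29,2)
step 4: (187, 13)  from 2·(72,5) + (43,3)
step 5: (259, 18)  from 1·(187,13) + (72,5)
step 6: (446, 31)  from 1·(259,18) + (187,13)
step 7: (1151, 80)  from 2·(446,31) + (259,18)
fundamental: x₁=1151, y₁=80  (since 1324801 − 207·6400 = 1)
k=2:  x_2 = 1151·1151+207·80·80 = 2649601,  y_2 = 1151·80+80·1151 = 184160
k=3:  x_3 = 1151·2649601+207·80·184160 = 6099380351,  y_3 = 1151·184160+80·2649601 = 423936240
k=4:  x_4 = 1151·6099380351+207·80·423936240 = 14040770918401,  y_4 = 1151·423936240+80·6099380351 = 975901040320
k=5:  x_5 = 1151·14040770918401+207·80·975901040320 = 32321848554778751,  y_5 = 1151·975901040320+80·14040770918401 = 2246523770880400

1151 80
2649601 184160
6099380351 423936240
14040770918401 975901040320
32321848554778751 2246523770880400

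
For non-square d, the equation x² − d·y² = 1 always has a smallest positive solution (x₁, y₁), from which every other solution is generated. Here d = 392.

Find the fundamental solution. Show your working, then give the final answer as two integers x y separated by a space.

d=392: √d = [19; 1,3,1,38] (ℓ=4, even), read p_3/q_3
k=0  a_k=19  p_k/q_k = 19/1
k=1  a_k=1  p_k/q_k = 20/1
k=2  a_k=3  p_k/q_k = 79/4
k=3  a_k=1  p_k/q_k = 99/5
fundamental: x₁=99, y₁=5  (since 9801 − 392·25 = 1)

99 5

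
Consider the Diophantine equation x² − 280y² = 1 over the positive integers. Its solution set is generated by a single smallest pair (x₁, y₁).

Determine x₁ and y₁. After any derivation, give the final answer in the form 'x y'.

√280 = [16; 1,2,1,2,1,32, …], period ℓ=6 (even) → k=5
i=0: a=16 ⇒ p=16, q=1
i=1: a=1 ⇒ p=17, q=1
i=2: a=2 ⇒ p=50, q=3
i=3: a=1 ⇒ p=67, q=4
i=4: a=2 ⇒ p=184, q=11
i=5: a=1 ⇒ p=251, q=15
(x₁, y₁) = (251, 15);  251² − 280·15² = 1 ✓

251 15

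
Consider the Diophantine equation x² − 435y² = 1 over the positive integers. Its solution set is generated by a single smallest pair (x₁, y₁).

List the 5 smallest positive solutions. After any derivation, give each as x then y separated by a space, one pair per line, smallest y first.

146 7
42631 2044
12448106 596841
3634804321 174275528
1061350413626 50887857335

d=435: √d = [20; 1,5,1,40] (ℓ=4, even), read p_3/q_3
a_0=20:  p_0=20·1+0=20,  q_0=20·0+1=1
a_1=1:  p_1=1·20+1=21,  q_1=1·1+0=1
a_2=5:  p_2=5·21+20=125,  q_2=5·1+1=6
a_3=1:  p_3=1·125+21=146,  q_3=1·6+1=7
fundamental: x₁=146, y₁=7  (since 21316 − 435·49 = 1)
(x_2, y_2) = (146·146 + 435·7·7, 146·7 + 7·146) = (42631, 2044)
(x_3, y_3) = (146·42631 + 435·7·2044, 146·2044 + 7·42631) = (12448106, 596841)
(x_4, y_4) = (146·12448106 + 435·7·596841, 146·596841 + 7·12448106) = (3634804321, 174275528)
(x_5, y_5) = (146·3634804321 + 435·7·174275528, 146·174275528 + 7·3634804321) = (1061350413626, 50887857335)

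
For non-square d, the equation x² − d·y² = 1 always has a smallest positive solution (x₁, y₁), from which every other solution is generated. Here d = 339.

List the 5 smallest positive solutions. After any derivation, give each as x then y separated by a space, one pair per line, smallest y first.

√339 → a₀=18, period (2,2,2,1,17,1,2,2,2,36); ℓ=10 even so k=9
a_0=18:  p_0=18·1+0=18,  q_0=18·0+1=1
…
a_3=2:  p_3=2·92+37=221,  q_3=2·5+2=12
…
a_8=2:  p_8=2·17252+5855=40359,  q_8=2·937+318=2192
a_9=2:  p_9=2·40359+17252=97970,  q_9=2·2192+937=5321
(x₁, y₁) = (97970, 5321);  97970² − 339·5321² = 1 ✓
k=2:  x_2 = 97970·97970+339·5321·5321 = 19196241799,  y_2 = 97970·5321+5321·97970 = 1042596740
k=3:  x_3 = 97970·19196241799+339·5321·1042596740 = 3761311617998090,  y_3 = 97970·1042596740+5321·19196241799 = 204286405230279
k=4:  x_4 = 97970·3761311617998090+339·5321·204286405230279 = 736991398411349512801,  y_4 = 97970·204286405230279+5321·3761311617998090 = 40027878239778270520
k=5:  x_5 = 97970·736991398411349512801+339·5321·40027878239778270520 = 144406094600958511920229850,  y_5 = 97970·40027878239778270520+5321·736991398411349512801 = 7843062462097867920458521

97970 5321
19196241799 1042596740
3761311617998090 204286405230279
736991398411349512801 40027878239778270520
144406094600958511920229850 7843062462097867920458521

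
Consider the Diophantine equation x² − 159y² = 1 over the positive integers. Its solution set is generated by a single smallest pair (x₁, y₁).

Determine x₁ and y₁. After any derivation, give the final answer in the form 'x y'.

1324 105

[12; 1,1,1,1,3,1,1,1,1,24] for √159; ℓ=10 ⇒ convergent index 9
i=0: a=12 ⇒ p=12, q=1
i=1: a=1 ⇒ p=13, q=1
…
i=3: a=1 ⇒ p=38, q=3
i=4: a=1 ⇒ p=63, q=5
i=5: a=3 ⇒ p=227, q=18
i=6: a=1 ⇒ p=290, q=23
i=7: a=1 ⇒ p=517, q=41
i=8: a=1 ⇒ p=807, q=64
i=9: a=1 ⇒ p=1324, q=105
(x₁, y₁) = (1324, 105);  1324² − 159·105² = 1 ✓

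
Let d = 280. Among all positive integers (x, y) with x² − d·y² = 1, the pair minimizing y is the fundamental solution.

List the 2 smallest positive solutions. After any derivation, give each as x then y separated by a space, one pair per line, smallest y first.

251 15
126001 7530

√280 → a₀=16, period (1,2,1,2,1,32); ℓ=6 even so k=5
a_0=16:  p_0=16·1+0=16,  q_0=16·0+1=1
a_1=1:  p_1=1·16+1=17,  q_1=1·1+0=1
…
a_3=1:  p_3=1·50+17=67,  q_3=1·3+1=4
a_4=2:  p_4=2·67+50=184,  q_4=2·4+3=11
a_5=1:  p_5=1·184+67=251,  q_5=1·11+4=15
→ (251, 15).  Check: 251²=63001, 280·15²=63000, difference 1.
k=2:  x_2 = 251·251+280·15·15 = 126001,  y_2 = 251·15+15·251 = 7530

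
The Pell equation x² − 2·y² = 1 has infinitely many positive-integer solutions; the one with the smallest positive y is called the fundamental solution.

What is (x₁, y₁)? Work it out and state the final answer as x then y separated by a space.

√2 → a₀=1, period (2); ℓ=1 odd so k=1
a_0=1:  p_0=1·1+0=1,  q_0=1·0+1=1
a_1=2:  p_1=2·1+1=3,  q_1=2·1+0=2
→ (3, 2).  Check: 3²=9, 2·2²=8, difference 1.

3 2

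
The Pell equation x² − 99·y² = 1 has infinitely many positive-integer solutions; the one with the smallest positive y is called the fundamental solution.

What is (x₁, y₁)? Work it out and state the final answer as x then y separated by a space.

10 1

d=99: √d = [9; 1,18] (ℓ=2, even), read p_1/q_1
i=0: a=9 ⇒ p=9, q=1
i=1: a=1 ⇒ p=10, q=1
→ (10, 1).  Check: 10²=100, 99·1²=99, difference 1.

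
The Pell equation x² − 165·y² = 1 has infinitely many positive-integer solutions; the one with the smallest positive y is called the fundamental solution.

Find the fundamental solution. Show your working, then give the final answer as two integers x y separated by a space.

1079 84

[12; 1,5,2,5,1,24] for √165; ℓ=6 ⇒ convergent index 5
i=0: a=12 ⇒ p=12, q=1
…
i=2: a=5 ⇒ p=77, q=6
i=3: a=2 ⇒ p=167, q=13
i=4: a=5 ⇒ p=912, q=71
i=5: a=1 ⇒ p=1079, q=84
→ (1079, 84).  Check: 1079²=1164241, 165·84²=1164240, difference 1.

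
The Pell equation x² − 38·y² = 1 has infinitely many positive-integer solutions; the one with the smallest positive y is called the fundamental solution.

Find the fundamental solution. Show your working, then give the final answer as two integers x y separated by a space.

√38 → a₀=6, period (6,12); ℓ=2 even so k=1
i=0: a=6 ⇒ p=6, q=1
i=1: a=6 ⇒ p=37, q=6
(x₁, y₁) = (37, 6);  37² − 38·6² = 1 ✓

37 6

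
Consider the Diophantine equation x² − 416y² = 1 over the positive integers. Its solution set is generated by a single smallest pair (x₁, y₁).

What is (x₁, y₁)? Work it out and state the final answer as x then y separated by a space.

√416 → a₀=20, period (2,1,1,9,1,1,2,40); ℓ=8 even so k=7
i=0: a=20 ⇒ p=20, q=1
i=1: a=2 ⇒ p=41, q=2
…
i=3: a=1 ⇒ p=102, q=5
i=4: a=9 ⇒ p=979, q=48
i=5: a=1 ⇒ p=1081, q=53
i=6: a=1 ⇒ p=2060, q=101
i=7: a=2 ⇒ p=5201, q=255
→ (5201, 255).  Check: 5201²=27050401, 416·255²=27050400, difference 1.

5201 255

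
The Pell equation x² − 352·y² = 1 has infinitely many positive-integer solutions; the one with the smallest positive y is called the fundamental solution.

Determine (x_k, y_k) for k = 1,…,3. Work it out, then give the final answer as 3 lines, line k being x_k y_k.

√352 → a₀=18, period (1,3,5,9,5,3,1,36); ℓ=8 even so k=7
a_0=18:  p_0=18·1+0=18,  q_0=18·0+1=1
…
a_2=3:  p_2=3·19+18=75,  q_2=3·1+1=4
…
a_4=9:  p_4=9·394+75=3621,  q_4=9·21+4=193
…
a_6=3:  p_6=3·18499+3621=59118,  q_6=3·986+193=3151
a_7=1:  p_7=1·59118+18499=77617,  q_7=1·3151+986=4137
(x₁, y₁) = (77617, 4137);  77617² − 352·4137² = 1 ✓
k=2:  x_2 = 77617·77617+352·4137·4137 = 12048797377,  y_2 = 77617·4137+4137·77617 = 642203058
k=3:  x_3 = 77617·12048797377+352·4137·642203058 = 1870383011943601,  y_3 = 77617·642203058+4137·12048797377 = 99691749501435

77617 4137
12048797377 642203058
1870383011943601 99691749501435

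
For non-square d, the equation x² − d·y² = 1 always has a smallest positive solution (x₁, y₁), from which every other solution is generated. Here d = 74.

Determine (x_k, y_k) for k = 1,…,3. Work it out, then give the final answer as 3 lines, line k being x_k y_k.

[8; 1,1,1,1,16] for √74; ℓ=5 ⇒ convergent index 9
k=0  a_k=8  p_k/q_k = 8/1
…
k=2  a_k=1  p_k/q_k = 17/2
…
k=4  a_k=1  p_k/q_k = 43/5
…
k=6  a_k=1  p_k/q_k = 757/88
k=7  a_k=1  p_k/q_k = 1471/171
k=8  a_k=1  p_k/q_k = 2228/259
k=9  a_k=1  p_k/q_k = 3699/430
(x₁, y₁) = (3699, 430);  3699² − 74·430² = 1 ✓
n=2: (3699,430)∘(3699,430) = (3699·3699+74·430·430, 3699·430+430·3699) = (27365201,3181140)
n=3: (27365201,3181140)∘(3699,430) = (3699·27365201+74·430·3181140, 3699·3181140+430·27365201) = (202447753299,23534073290)

3699 430
27365201 3181140
202447753299 23534073290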